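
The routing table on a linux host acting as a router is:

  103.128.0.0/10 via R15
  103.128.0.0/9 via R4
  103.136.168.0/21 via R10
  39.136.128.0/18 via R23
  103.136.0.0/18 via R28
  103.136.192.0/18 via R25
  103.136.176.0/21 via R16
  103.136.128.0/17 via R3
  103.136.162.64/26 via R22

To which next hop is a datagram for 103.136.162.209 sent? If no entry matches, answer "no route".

Routes whose prefix contains 103.136.162.209:
  103.128.0.0/9 (103.128.0.0 - 103.255.255.255) -> R4
  103.128.0.0/10 (103.128.0.0 - 103.191.255.255) -> R15
  103.136.128.0/17 (103.136.128.0 - 103.136.255.255) -> R3
More-specific entries that do NOT match:
  103.136.162.64/26 (103.136.162.64 - 103.136.162.127) does not contain 103.136.162.209
  103.136.168.0/21 (103.136.168.0 - 103.136.175.255) does not contain 103.136.162.209
  103.136.176.0/21 (103.136.176.0 - 103.136.183.255) does not contain 103.136.162.209
  39.136.128.0/18 (39.136.128.0 - 39.136.191.255) does not contain 103.136.162.209
  103.136.0.0/18 (103.136.0.0 - 103.136.63.255) does not contain 103.136.162.209
  103.136.192.0/18 (103.136.192.0 - 103.136.255.255) does not contain 103.136.162.209
Longest matching prefix is /17 -> next hop R3.

R3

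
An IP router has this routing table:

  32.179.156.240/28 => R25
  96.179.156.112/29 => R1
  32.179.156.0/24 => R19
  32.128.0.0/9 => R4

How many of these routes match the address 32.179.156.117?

2

Prefixes containing 32.179.156.117:
  32.128.0.0/9 (32.128.0.0 - 32.255.255.255)
  32.179.156.0/24 (32.179.156.0 - 32.179.156.255)
Total matching entries: 2.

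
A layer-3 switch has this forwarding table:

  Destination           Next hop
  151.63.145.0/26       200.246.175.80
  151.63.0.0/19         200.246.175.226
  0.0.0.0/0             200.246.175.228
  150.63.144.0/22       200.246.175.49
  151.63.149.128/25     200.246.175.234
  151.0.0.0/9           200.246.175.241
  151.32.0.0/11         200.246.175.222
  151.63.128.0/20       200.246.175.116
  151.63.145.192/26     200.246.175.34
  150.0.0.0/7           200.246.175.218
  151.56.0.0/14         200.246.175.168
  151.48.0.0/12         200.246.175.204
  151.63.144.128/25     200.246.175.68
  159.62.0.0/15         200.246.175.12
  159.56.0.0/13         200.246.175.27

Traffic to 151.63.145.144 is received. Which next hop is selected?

200.246.175.204

Routes whose prefix contains 151.63.145.144:
  0.0.0.0/0 (default, matches everything) -> 200.246.175.228
  150.0.0.0/7 (150.0.0.0 - 151.255.255.255) -> 200.246.175.218
  151.0.0.0/9 (151.0.0.0 - 151.127.255.255) -> 200.246.175.241
  151.32.0.0/11 (151.32.0.0 - 151.63.255.255) -> 200.246.175.222
  151.48.0.0/12 (151.48.0.0 - 151.63.255.255) -> 200.246.175.204
More-specific entries that do NOT match:
  151.63.145.0/26 (151.63.145.0 - 151.63.145.63) does not contain 151.63.145.144
  151.63.145.192/26 (151.63.145.192 - 151.63.145.255) does not contain 151.63.145.144
  151.63.149.128/25 (151.63.149.128 - 151.63.149.255) does not contain 151.63.145.144
  151.63.144.128/25 (151.63.144.128 - 151.63.144.255) does not contain 151.63.145.144
  150.63.144.0/22 (150.63.144.0 - 150.63.147.255) does not contain 151.63.145.144
  151.63.128.0/20 (151.63.128.0 - 151.63.143.255) does not contain 151.63.145.144
  151.63.0.0/19 (151.63.0.0 - 151.63.31.255) does not contain 151.63.145.144
  159.62.0.0/15 (159.62.0.0 - 159.63.255.255) does not contain 151.63.145.144
  151.56.0.0/14 (151.56.0.0 - 151.59.255.255) does not contain 151.63.145.144
  159.56.0.0/13 (159.56.0.0 - 159.63.255.255) does not contain 151.63.145.144
Longest matching prefix is /12 -> next hop 200.246.175.204.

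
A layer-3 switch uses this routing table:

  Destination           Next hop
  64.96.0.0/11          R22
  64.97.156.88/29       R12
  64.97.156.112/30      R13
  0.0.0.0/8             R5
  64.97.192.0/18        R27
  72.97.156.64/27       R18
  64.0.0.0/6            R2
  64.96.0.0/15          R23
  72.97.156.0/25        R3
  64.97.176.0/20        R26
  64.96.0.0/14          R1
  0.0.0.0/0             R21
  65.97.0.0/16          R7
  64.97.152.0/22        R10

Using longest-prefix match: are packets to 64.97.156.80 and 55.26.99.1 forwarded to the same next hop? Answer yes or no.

64.97.156.80: longest match 64.96.0.0/15 -> R23
55.26.99.1: longest match 0.0.0.0/0 -> R21

no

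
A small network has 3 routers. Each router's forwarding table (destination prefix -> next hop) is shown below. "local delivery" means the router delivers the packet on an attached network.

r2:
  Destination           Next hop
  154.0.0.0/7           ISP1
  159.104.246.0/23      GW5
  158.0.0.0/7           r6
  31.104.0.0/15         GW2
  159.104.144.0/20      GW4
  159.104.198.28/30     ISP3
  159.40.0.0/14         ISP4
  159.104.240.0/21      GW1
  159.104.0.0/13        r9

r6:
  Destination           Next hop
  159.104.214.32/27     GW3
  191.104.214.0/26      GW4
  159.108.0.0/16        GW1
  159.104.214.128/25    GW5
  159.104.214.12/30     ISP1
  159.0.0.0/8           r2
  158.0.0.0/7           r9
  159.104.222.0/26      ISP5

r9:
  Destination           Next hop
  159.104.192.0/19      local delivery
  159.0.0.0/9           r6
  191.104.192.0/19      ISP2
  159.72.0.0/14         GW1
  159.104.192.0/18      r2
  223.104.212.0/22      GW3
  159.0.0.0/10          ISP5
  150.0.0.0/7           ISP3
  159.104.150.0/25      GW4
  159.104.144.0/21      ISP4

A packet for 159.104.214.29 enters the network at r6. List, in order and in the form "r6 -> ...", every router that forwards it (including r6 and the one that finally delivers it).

At r6: longest match for 159.104.214.29 is 159.0.0.0/8 -> r2
At r2: longest match for 159.104.214.29 is 159.104.0.0/13 -> r9
At r9: longest match for 159.104.214.29 is 159.104.192.0/19 -> local delivery

r6 -> r2 -> r9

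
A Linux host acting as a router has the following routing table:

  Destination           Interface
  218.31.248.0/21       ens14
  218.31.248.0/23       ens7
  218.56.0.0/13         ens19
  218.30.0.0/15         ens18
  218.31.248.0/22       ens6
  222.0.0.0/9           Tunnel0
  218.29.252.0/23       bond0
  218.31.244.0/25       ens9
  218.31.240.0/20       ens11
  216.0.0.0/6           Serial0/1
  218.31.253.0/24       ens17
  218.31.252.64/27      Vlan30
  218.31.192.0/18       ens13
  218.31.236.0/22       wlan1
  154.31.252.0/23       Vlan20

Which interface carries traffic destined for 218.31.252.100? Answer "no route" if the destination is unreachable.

Routes whose prefix contains 218.31.252.100:
  216.0.0.0/6 (216.0.0.0 - 219.255.255.255) -> Serial0/1
  218.30.0.0/15 (218.30.0.0 - 218.31.255.255) -> ens18
  218.31.192.0/18 (218.31.192.0 - 218.31.255.255) -> ens13
  218.31.240.0/20 (218.31.240.0 - 218.31.255.255) -> ens11
  218.31.248.0/21 (218.31.248.0 - 218.31.255.255) -> ens14
More-specific entries that do NOT match:
  218.31.252.64/27 (218.31.252.64 - 218.31.252.95) does not contain 218.31.252.100
  218.31.244.0/25 (218.31.244.0 - 218.31.244.127) does not contain 218.31.252.100
  218.31.253.0/24 (218.31.253.0 - 218.31.253.255) does not contain 218.31.252.100
  218.31.248.0/23 (218.31.248.0 - 218.31.249.255) does not contain 218.31.252.100
  218.29.252.0/23 (218.29.252.0 - 218.29.253.255) does not contain 218.31.252.100
  154.31.252.0/23 (154.31.252.0 - 154.31.253.255) does not contain 218.31.252.100
  218.31.248.0/22 (218.31.248.0 - 218.31.251.255) does not contain 218.31.252.100
  218.31.236.0/22 (218.31.236.0 - 218.31.239.255) does not contain 218.31.252.100
Longest matching prefix is /21 -> interface ens14.

ens14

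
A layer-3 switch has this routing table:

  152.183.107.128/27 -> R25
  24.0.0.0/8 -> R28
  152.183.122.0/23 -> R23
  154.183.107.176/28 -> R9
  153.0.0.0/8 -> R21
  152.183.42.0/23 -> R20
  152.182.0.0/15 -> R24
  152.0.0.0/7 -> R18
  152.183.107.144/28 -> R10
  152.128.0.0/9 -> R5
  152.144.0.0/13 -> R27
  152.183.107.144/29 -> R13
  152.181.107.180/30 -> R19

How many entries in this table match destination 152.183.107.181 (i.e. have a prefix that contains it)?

Prefixes containing 152.183.107.181:
  152.0.0.0/7 (152.0.0.0 - 153.255.255.255)
  152.128.0.0/9 (152.128.0.0 - 152.255.255.255)
  152.182.0.0/15 (152.182.0.0 - 152.183.255.255)
Total matching entries: 3.

3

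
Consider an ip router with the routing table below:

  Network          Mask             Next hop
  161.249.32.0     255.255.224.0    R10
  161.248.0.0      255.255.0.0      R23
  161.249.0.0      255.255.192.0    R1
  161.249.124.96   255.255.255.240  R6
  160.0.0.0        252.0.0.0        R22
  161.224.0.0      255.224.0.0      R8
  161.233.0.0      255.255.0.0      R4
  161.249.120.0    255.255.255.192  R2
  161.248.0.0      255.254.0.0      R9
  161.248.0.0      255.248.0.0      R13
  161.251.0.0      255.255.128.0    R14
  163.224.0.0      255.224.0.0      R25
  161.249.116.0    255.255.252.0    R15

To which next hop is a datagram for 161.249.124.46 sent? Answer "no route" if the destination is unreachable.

Routes whose prefix contains 161.249.124.46:
  160.0.0.0/6 (160.0.0.0 - 163.255.255.255) -> R22
  161.224.0.0/11 (161.224.0.0 - 161.255.255.255) -> R8
  161.248.0.0/13 (161.248.0.0 - 161.255.255.255) -> R13
  161.248.0.0/15 (161.248.0.0 - 161.249.255.255) -> R9
More-specific entries that do NOT match:
  161.249.124.96/28 (161.249.124.96 - 161.249.124.111) does not contain 161.249.124.46
  161.249.120.0/26 (161.249.120.0 - 161.249.120.63) does not contain 161.249.124.46
  161.249.116.0/22 (161.249.116.0 - 161.249.119.255) does not contain 161.249.124.46
  161.249.32.0/19 (161.249.32.0 - 161.249.63.255) does not contain 161.249.124.46
  161.249.0.0/18 (161.249.0.0 - 161.249.63.255) does not contain 161.249.124.46
  161.251.0.0/17 (161.251.0.0 - 161.251.127.255) does not contain 161.249.124.46
  161.248.0.0/16 (161.248.0.0 - 161.248.255.255) does not contain 161.249.124.46
  161.233.0.0/16 (161.233.0.0 - 161.233.255.255) does not contain 161.249.124.46
Longest matching prefix is /15 -> next hop R9.

R9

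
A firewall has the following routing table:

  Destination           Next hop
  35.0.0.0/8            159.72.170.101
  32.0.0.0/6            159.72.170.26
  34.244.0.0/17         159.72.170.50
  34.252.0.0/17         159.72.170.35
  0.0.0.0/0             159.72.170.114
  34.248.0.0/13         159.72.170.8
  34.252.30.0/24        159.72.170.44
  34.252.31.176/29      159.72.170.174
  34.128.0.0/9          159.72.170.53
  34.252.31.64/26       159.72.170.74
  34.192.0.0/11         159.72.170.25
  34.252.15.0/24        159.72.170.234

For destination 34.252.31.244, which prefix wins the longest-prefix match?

34.252.0.0/17

Entries matching 34.252.31.244:
  0.0.0.0/0 (default, matches everything)
  32.0.0.0/6 (32.0.0.0 - 35.255.255.255)
  34.128.0.0/9 (34.128.0.0 - 34.255.255.255)
  34.248.0.0/13 (34.248.0.0 - 34.255.255.255)
  34.252.0.0/17 (34.252.0.0 - 34.252.127.255)
Most specific is 34.252.0.0/17.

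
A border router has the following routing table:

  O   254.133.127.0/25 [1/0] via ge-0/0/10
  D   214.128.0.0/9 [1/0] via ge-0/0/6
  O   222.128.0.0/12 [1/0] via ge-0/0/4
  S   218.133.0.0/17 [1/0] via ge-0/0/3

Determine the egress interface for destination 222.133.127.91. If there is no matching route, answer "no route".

ge-0/0/4

Routes whose prefix contains 222.133.127.91:
  222.128.0.0/12 (222.128.0.0 - 222.143.255.255) -> ge-0/0/4
More-specific entries that do NOT match:
  254.133.127.0/25 (254.133.127.0 - 254.133.127.127) does not contain 222.133.127.91
  218.133.0.0/17 (218.133.0.0 - 218.133.127.255) does not contain 222.133.127.91
Longest matching prefix is /12 -> interface ge-0/0/4.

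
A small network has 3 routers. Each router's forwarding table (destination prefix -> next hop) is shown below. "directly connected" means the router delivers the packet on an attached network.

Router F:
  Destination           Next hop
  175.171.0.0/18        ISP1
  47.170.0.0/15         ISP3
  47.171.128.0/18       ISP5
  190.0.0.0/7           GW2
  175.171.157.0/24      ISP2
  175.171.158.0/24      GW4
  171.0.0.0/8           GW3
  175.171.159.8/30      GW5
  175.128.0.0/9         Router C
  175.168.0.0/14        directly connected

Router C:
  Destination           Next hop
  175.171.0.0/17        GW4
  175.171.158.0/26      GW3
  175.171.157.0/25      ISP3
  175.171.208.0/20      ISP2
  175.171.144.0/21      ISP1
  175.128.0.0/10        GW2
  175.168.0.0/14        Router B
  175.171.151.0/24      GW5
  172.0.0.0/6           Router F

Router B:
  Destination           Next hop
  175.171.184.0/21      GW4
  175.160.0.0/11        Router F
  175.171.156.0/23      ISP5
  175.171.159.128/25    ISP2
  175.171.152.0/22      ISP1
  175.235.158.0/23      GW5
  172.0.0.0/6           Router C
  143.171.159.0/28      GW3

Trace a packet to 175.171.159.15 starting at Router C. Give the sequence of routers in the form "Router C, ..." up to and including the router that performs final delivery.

At Router C: longest match for 175.171.159.15 is 175.168.0.0/14 -> Router B
At Router B: longest match for 175.171.159.15 is 175.160.0.0/11 -> Router F
At Router F: longest match for 175.171.159.15 is 175.168.0.0/14 -> directly connected

Router C, Router B, Router F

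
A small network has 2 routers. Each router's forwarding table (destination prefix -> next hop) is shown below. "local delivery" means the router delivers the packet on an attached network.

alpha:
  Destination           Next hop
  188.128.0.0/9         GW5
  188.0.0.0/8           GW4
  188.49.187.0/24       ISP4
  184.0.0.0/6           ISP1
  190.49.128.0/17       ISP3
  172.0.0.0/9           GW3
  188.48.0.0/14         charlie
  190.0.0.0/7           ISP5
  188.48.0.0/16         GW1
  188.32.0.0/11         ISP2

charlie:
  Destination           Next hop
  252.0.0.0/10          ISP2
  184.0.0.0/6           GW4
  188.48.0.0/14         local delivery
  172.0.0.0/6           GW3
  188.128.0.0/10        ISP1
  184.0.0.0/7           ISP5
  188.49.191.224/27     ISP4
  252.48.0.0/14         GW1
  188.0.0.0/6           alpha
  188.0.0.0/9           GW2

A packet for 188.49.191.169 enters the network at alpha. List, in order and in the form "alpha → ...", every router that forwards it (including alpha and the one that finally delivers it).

At alpha: longest match for 188.49.191.169 is 188.48.0.0/14 -> charlie
At charlie: longest match for 188.49.191.169 is 188.48.0.0/14 -> local delivery

alpha → charlie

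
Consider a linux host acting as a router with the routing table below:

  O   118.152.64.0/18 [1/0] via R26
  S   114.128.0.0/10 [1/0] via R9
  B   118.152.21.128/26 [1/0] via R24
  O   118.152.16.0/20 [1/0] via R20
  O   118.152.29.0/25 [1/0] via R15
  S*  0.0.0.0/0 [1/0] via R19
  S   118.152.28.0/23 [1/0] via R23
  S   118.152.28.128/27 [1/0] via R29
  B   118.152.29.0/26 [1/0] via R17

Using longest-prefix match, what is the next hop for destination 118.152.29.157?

R23

Routes whose prefix contains 118.152.29.157:
  0.0.0.0/0 (default, matches everything) -> R19
  118.152.16.0/20 (118.152.16.0 - 118.152.31.255) -> R20
  118.152.28.0/23 (118.152.28.0 - 118.152.29.255) -> R23
More-specific entries that do NOT match:
  118.152.28.128/27 (118.152.28.128 - 118.152.28.159) does not contain 118.152.29.157
  118.152.21.128/26 (118.152.21.128 - 118.152.21.191) does not contain 118.152.29.157
  118.152.29.0/26 (118.152.29.0 - 118.152.29.63) does not contain 118.152.29.157
  118.152.29.0/25 (118.152.29.0 - 118.152.29.127) does not contain 118.152.29.157
Longest matching prefix is /23 -> next hop R23.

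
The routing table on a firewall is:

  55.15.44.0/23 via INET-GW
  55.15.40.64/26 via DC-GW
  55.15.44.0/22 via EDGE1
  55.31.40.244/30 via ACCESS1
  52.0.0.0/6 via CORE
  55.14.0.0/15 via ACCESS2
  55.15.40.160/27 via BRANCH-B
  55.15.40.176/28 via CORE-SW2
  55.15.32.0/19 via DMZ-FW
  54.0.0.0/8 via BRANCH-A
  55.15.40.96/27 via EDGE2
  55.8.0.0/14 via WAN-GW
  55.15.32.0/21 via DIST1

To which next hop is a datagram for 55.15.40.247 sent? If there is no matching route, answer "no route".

Routes whose prefix contains 55.15.40.247:
  52.0.0.0/6 (52.0.0.0 - 55.255.255.255) -> CORE
  55.14.0.0/15 (55.14.0.0 - 55.15.255.255) -> ACCESS2
  55.15.32.0/19 (55.15.32.0 - 55.15.63.255) -> DMZ-FW
More-specific entries that do NOT match:
  55.31.40.244/30 (55.31.40.244 - 55.31.40.247) does not contain 55.15.40.247
  55.15.40.176/28 (55.15.40.176 - 55.15.40.191) does not contain 55.15.40.247
  55.15.40.160/27 (55.15.40.160 - 55.15.40.191) does not contain 55.15.40.247
  55.15.40.96/27 (55.15.40.96 - 55.15.40.127) does not contain 55.15.40.247
  55.15.40.64/26 (55.15.40.64 - 55.15.40.127) does not contain 55.15.40.247
  55.15.44.0/23 (55.15.44.0 - 55.15.45.255) does not contain 55.15.40.247
  55.15.44.0/22 (55.15.44.0 - 55.15.47.255) does not contain 55.15.40.247
  55.15.32.0/21 (55.15.32.0 - 55.15.39.255) does not contain 55.15.40.247
Longest matching prefix is /19 -> next hop DMZ-FW.

DMZ-FW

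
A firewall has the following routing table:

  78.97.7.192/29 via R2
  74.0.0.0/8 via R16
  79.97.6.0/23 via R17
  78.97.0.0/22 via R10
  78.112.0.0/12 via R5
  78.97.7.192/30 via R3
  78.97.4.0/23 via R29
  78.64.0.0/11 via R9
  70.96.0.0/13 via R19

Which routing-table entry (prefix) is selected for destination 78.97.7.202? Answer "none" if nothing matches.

78.97.7.202 is outside every listed prefix and there is no default route.

none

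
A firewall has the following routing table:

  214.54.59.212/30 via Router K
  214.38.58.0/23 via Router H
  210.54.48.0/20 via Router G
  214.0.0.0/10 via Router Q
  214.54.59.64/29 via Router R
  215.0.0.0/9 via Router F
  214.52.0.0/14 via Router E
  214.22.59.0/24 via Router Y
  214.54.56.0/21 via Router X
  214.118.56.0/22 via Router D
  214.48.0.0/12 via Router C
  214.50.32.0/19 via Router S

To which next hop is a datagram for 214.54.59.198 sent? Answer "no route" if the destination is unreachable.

Router X

Routes whose prefix contains 214.54.59.198:
  214.0.0.0/10 (214.0.0.0 - 214.63.255.255) -> Router Q
  214.48.0.0/12 (214.48.0.0 - 214.63.255.255) -> Router C
  214.52.0.0/14 (214.52.0.0 - 214.55.255.255) -> Router E
  214.54.56.0/21 (214.54.56.0 - 214.54.63.255) -> Router X
More-specific entries that do NOT match:
  214.54.59.212/30 (214.54.59.212 - 214.54.59.215) does not contain 214.54.59.198
  214.54.59.64/29 (214.54.59.64 - 214.54.59.71) does not contain 214.54.59.198
  214.22.59.0/24 (214.22.59.0 - 214.22.59.255) does not contain 214.54.59.198
  214.38.58.0/23 (214.38.58.0 - 214.38.59.255) does not contain 214.54.59.198
  214.118.56.0/22 (214.118.56.0 - 214.118.59.255) does not contain 214.54.59.198
Longest matching prefix is /21 -> next hop Router X.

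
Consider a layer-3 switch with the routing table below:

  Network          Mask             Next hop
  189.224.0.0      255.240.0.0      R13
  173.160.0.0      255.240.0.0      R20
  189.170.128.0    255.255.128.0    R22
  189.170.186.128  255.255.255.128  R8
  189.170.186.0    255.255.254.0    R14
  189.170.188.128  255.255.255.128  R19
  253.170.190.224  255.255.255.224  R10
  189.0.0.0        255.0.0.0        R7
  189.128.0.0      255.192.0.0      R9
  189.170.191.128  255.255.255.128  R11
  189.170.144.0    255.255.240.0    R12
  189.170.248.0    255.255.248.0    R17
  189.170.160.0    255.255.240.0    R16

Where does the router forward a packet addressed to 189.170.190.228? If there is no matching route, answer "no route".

Routes whose prefix contains 189.170.190.228:
  189.0.0.0/8 (189.0.0.0 - 189.255.255.255) -> R7
  189.128.0.0/10 (189.128.0.0 - 189.191.255.255) -> R9
  189.170.128.0/17 (189.170.128.0 - 189.170.255.255) -> R22
More-specific entries that do NOT match:
  253.170.190.224/27 (253.170.190.224 - 253.170.190.255) does not contain 189.170.190.228
  189.170.186.128/25 (189.170.186.128 - 189.170.186.255) does not contain 189.170.190.228
  189.170.188.128/25 (189.170.188.128 - 189.170.188.255) does not contain 189.170.190.228
  189.170.191.128/25 (189.170.191.128 - 189.170.191.255) does not contain 189.170.190.228
  189.170.186.0/23 (189.170.186.0 - 189.170.187.255) does not contain 189.170.190.228
  189.170.248.0/21 (189.170.248.0 - 189.170.255.255) does not contain 189.170.190.228
  189.170.144.0/20 (189.170.144.0 - 189.170.159.255) does not contain 189.170.190.228
  189.170.160.0/20 (189.170.160.0 - 189.170.175.255) does not contain 189.170.190.228
Longest matching prefix is /17 -> next hop R22.

R22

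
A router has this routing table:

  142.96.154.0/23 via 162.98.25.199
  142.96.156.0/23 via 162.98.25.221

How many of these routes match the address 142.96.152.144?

No listed prefix contains 142.96.152.144.
Total matching entries: 0.

0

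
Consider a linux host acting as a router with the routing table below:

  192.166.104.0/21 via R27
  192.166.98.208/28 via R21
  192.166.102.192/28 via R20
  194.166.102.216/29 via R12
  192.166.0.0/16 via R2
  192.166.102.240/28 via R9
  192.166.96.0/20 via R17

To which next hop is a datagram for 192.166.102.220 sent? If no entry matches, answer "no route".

R17

Routes whose prefix contains 192.166.102.220:
  192.166.0.0/16 (192.166.0.0 - 192.166.255.255) -> R2
  192.166.96.0/20 (192.166.96.0 - 192.166.111.255) -> R17
More-specific entries that do NOT match:
  194.166.102.216/29 (194.166.102.216 - 194.166.102.223) does not contain 192.166.102.220
  192.166.98.208/28 (192.166.98.208 - 192.166.98.223) does not contain 192.166.102.220
  192.166.102.192/28 (192.166.102.192 - 192.166.102.207) does not contain 192.166.102.220
  192.166.102.240/28 (192.166.102.240 - 192.166.102.255) does not contain 192.166.102.220
  192.166.104.0/21 (192.166.104.0 - 192.166.111.255) does not contain 192.166.102.220
Longest matching prefix is /20 -> next hop R17.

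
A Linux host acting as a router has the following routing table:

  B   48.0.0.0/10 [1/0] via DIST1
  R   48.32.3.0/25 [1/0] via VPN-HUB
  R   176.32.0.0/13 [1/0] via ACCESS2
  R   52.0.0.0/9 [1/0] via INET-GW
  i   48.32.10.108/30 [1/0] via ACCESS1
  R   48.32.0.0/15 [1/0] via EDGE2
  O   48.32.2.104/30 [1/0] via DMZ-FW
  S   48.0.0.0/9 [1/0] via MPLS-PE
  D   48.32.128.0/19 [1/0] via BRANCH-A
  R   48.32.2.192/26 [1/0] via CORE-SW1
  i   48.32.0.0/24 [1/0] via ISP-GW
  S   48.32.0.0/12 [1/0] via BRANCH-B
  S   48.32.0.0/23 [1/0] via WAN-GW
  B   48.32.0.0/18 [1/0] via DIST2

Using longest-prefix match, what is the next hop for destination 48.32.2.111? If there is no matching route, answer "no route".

DIST2

Routes whose prefix contains 48.32.2.111:
  48.0.0.0/9 (48.0.0.0 - 48.127.255.255) -> MPLS-PE
  48.0.0.0/10 (48.0.0.0 - 48.63.255.255) -> DIST1
  48.32.0.0/12 (48.32.0.0 - 48.47.255.255) -> BRANCH-B
  48.32.0.0/15 (48.32.0.0 - 48.33.255.255) -> EDGE2
  48.32.0.0/18 (48.32.0.0 - 48.32.63.255) -> DIST2
More-specific entries that do NOT match:
  48.32.10.108/30 (48.32.10.108 - 48.32.10.111) does not contain 48.32.2.111
  48.32.2.104/30 (48.32.2.104 - 48.32.2.107) does not contain 48.32.2.111
  48.32.2.192/26 (48.32.2.192 - 48.32.2.255) does not contain 48.32.2.111
  48.32.3.0/25 (48.32.3.0 - 48.32.3.127) does not contain 48.32.2.111
  48.32.0.0/24 (48.32.0.0 - 48.32.0.255) does not contain 48.32.2.111
  48.32.0.0/23 (48.32.0.0 - 48.32.1.255) does not contain 48.32.2.111
  48.32.128.0/19 (48.32.128.0 - 48.32.159.255) does not contain 48.32.2.111
Longest matching prefix is /18 -> next hop DIST2.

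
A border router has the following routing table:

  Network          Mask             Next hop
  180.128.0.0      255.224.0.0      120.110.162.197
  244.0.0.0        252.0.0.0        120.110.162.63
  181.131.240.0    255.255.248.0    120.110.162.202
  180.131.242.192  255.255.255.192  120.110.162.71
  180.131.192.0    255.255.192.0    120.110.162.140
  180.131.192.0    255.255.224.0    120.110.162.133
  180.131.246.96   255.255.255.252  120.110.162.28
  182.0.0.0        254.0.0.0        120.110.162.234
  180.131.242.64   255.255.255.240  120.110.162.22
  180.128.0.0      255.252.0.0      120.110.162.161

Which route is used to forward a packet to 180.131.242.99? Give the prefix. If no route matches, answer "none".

180.131.192.0/18

Entries matching 180.131.242.99:
  180.128.0.0/11 (180.128.0.0 - 180.159.255.255)
  180.128.0.0/14 (180.128.0.0 - 180.131.255.255)
  180.131.192.0/18 (180.131.192.0 - 180.131.255.255)
Most specific is 180.131.192.0/18.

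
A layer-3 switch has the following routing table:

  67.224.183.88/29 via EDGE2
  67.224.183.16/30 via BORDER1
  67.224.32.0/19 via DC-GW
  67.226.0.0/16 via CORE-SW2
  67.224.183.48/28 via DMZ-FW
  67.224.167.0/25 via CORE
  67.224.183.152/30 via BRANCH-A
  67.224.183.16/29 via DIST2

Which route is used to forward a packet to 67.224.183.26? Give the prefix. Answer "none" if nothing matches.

67.224.183.26 is outside every listed prefix and there is no default route.

none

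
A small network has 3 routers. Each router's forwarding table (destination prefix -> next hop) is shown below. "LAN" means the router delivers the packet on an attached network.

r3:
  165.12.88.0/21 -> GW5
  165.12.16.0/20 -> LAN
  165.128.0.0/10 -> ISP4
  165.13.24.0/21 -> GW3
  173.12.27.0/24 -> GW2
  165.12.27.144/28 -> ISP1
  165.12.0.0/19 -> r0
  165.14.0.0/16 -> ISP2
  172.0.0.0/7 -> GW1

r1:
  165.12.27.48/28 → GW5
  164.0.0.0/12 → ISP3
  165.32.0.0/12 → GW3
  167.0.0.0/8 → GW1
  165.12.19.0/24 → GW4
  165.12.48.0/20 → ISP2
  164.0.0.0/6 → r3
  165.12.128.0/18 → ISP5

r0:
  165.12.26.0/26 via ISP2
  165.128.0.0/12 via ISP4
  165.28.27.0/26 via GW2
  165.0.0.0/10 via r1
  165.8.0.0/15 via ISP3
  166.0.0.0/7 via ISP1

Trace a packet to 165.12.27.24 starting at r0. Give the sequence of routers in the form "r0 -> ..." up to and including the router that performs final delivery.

At r0: longest match for 165.12.27.24 is 165.0.0.0/10 -> r1
At r1: longest match for 165.12.27.24 is 164.0.0.0/6 -> r3
At r3: longest match for 165.12.27.24 is 165.12.16.0/20 -> LAN

r0 -> r1 -> r3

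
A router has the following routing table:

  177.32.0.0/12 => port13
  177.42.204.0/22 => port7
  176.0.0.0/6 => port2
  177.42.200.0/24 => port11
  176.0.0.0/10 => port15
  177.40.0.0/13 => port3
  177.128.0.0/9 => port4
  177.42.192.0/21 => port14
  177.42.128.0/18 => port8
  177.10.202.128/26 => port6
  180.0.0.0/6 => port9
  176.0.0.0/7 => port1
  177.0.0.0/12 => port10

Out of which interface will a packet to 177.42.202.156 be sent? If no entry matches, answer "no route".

Routes whose prefix contains 177.42.202.156:
  176.0.0.0/6 (176.0.0.0 - 179.255.255.255) -> port2
  176.0.0.0/7 (176.0.0.0 - 177.255.255.255) -> port1
  177.32.0.0/12 (177.32.0.0 - 177.47.255.255) -> port13
  177.40.0.0/13 (177.40.0.0 - 177.47.255.255) -> port3
More-specific entries that do NOT match:
  177.10.202.128/26 (177.10.202.128 - 177.10.202.191) does not contain 177.42.202.156
  177.42.200.0/24 (177.42.200.0 - 177.42.200.255) does not contain 177.42.202.156
  177.42.204.0/22 (177.42.204.0 - 177.42.207.255) does not contain 177.42.202.156
  177.42.192.0/21 (177.42.192.0 - 177.42.199.255) does not contain 177.42.202.156
  177.42.128.0/18 (177.42.128.0 - 177.42.191.255) does not contain 177.42.202.156
Longest matching prefix is /13 -> interface port3.

port3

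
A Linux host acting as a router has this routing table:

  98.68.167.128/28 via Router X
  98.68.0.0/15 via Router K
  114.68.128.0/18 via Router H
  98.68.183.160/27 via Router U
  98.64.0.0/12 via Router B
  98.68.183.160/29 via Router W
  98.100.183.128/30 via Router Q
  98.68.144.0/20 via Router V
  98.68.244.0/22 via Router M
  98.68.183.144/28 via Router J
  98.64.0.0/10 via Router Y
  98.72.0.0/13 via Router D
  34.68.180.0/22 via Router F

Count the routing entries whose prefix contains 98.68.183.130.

Prefixes containing 98.68.183.130:
  98.64.0.0/10 (98.64.0.0 - 98.127.255.255)
  98.64.0.0/12 (98.64.0.0 - 98.79.255.255)
  98.68.0.0/15 (98.68.0.0 - 98.69.255.255)
Total matching entries: 3.

3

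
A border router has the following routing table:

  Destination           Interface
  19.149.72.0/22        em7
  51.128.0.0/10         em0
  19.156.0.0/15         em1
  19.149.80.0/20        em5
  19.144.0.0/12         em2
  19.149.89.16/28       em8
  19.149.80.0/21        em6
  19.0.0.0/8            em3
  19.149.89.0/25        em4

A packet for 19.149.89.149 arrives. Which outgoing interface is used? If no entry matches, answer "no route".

Routes whose prefix contains 19.149.89.149:
  19.0.0.0/8 (19.0.0.0 - 19.255.255.255) -> em3
  19.144.0.0/12 (19.144.0.0 - 19.159.255.255) -> em2
  19.149.80.0/20 (19.149.80.0 - 19.149.95.255) -> em5
More-specific entries that do NOT match:
  19.149.89.16/28 (19.149.89.16 - 19.149.89.31) does not contain 19.149.89.149
  19.149.89.0/25 (19.149.89.0 - 19.149.89.127) does not contain 19.149.89.149
  19.149.72.0/22 (19.149.72.0 - 19.149.75.255) does not contain 19.149.89.149
  19.149.80.0/21 (19.149.80.0 - 19.149.87.255) does not contain 19.149.89.149
Longest matching prefix is /20 -> interface em5.

em5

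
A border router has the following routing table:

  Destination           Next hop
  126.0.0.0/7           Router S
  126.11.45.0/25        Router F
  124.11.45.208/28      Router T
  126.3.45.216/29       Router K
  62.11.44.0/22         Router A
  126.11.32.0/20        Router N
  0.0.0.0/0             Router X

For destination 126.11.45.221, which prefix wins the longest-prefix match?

126.11.32.0/20

Entries matching 126.11.45.221:
  0.0.0.0/0 (default, matches everything)
  126.0.0.0/7 (126.0.0.0 - 127.255.255.255)
  126.11.32.0/20 (126.11.32.0 - 126.11.47.255)
Most specific is 126.11.32.0/20.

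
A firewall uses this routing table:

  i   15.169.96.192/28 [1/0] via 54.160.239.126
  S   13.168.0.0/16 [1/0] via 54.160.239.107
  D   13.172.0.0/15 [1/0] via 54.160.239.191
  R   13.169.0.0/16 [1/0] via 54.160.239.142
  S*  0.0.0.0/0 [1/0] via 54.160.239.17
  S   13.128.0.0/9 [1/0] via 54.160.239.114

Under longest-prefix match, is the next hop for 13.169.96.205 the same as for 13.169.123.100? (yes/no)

13.169.96.205: longest match 13.169.0.0/16 -> 54.160.239.142
13.169.123.100: longest match 13.169.0.0/16 -> 54.160.239.142

yes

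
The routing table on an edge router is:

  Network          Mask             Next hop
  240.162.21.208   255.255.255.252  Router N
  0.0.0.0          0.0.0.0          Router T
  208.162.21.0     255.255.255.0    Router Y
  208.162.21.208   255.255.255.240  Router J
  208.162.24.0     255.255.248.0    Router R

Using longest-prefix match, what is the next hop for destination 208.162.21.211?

Router J

Routes whose prefix contains 208.162.21.211:
  0.0.0.0/0 (default, matches everything) -> Router T
  208.162.21.0/24 (208.162.21.0 - 208.162.21.255) -> Router Y
  208.162.21.208/28 (208.162.21.208 - 208.162.21.223) -> Router J
More-specific entries that do NOT match:
  240.162.21.208/30 (240.162.21.208 - 240.162.21.211) does not contain 208.162.21.211
Longest matching prefix is /28 -> next hop Router J.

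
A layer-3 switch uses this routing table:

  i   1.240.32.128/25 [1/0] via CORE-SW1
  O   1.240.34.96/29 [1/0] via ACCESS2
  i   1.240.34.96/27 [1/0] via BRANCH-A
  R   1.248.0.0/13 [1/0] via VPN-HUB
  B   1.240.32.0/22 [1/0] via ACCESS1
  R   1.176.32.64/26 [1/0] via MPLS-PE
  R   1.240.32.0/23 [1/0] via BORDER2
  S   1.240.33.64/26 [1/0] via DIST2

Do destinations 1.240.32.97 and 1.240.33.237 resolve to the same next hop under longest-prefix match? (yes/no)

1.240.32.97: longest match 1.240.32.0/23 -> BORDER2
1.240.33.237: longest match 1.240.32.0/23 -> BORDER2

yes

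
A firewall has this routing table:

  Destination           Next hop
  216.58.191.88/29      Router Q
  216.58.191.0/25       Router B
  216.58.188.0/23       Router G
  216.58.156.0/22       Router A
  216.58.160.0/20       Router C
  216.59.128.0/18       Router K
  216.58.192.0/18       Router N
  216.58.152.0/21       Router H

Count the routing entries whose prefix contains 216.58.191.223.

No listed prefix contains 216.58.191.223.
Total matching entries: 0.

0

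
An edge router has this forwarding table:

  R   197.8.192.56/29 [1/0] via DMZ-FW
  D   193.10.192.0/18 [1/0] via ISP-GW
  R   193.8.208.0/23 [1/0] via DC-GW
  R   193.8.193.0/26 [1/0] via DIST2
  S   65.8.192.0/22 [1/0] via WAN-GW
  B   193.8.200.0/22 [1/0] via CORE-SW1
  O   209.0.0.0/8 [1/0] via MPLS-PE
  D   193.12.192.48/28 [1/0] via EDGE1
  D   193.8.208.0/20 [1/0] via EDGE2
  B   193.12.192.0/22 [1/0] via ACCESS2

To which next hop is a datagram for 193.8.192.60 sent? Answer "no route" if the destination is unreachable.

No entry's prefix contains 193.8.192.60; there is no default route.

no route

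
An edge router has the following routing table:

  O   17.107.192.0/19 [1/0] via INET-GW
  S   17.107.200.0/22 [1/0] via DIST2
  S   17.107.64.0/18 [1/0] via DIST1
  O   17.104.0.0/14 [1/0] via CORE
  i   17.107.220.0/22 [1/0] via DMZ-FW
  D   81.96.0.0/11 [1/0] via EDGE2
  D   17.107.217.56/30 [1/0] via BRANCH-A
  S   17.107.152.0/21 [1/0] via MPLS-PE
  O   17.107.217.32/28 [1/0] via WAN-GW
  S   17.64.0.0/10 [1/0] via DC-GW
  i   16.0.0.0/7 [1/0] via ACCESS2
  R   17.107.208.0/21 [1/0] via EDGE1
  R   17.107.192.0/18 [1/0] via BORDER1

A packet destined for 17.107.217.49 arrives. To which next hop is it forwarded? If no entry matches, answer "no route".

INET-GW

Routes whose prefix contains 17.107.217.49:
  16.0.0.0/7 (16.0.0.0 - 17.255.255.255) -> ACCESS2
  17.64.0.0/10 (17.64.0.0 - 17.127.255.255) -> DC-GW
  17.104.0.0/14 (17.104.0.0 - 17.107.255.255) -> CORE
  17.107.192.0/18 (17.107.192.0 - 17.107.255.255) -> BORDER1
  17.107.192.0/19 (17.107.192.0 - 17.107.223.255) -> INET-GW
More-specific entries that do NOT match:
  17.107.217.56/30 (17.107.217.56 - 17.107.217.59) does not contain 17.107.217.49
  17.107.217.32/28 (17.107.217.32 - 17.107.217.47) does not contain 17.107.217.49
  17.107.200.0/22 (17.107.200.0 - 17.107.203.255) does not contain 17.107.217.49
  17.107.220.0/22 (17.107.220.0 - 17.107.223.255) does not contain 17.107.217.49
  17.107.152.0/21 (17.107.152.0 - 17.107.159.255) does not contain 17.107.217.49
  17.107.208.0/21 (17.107.208.0 - 17.107.215.255) does not contain 17.107.217.49
Longest matching prefix is /19 -> next hop INET-GW.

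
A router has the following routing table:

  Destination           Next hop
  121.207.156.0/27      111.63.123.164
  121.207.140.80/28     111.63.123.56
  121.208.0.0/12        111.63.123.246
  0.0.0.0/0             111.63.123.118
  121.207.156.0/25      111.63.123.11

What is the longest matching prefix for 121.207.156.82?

Entries matching 121.207.156.82:
  0.0.0.0/0 (default, matches everything)
  121.207.156.0/25 (121.207.156.0 - 121.207.156.127)
Most specific is 121.207.156.0/25.

121.207.156.0/25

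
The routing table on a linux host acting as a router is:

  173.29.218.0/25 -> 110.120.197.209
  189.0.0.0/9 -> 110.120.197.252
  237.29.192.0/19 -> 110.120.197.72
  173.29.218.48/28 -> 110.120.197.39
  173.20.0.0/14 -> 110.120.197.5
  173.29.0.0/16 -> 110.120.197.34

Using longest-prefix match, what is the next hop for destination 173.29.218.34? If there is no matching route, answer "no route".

110.120.197.209

Routes whose prefix contains 173.29.218.34:
  173.29.0.0/16 (173.29.0.0 - 173.29.255.255) -> 110.120.197.34
  173.29.218.0/25 (173.29.218.0 - 173.29.218.127) -> 110.120.197.209
More-specific entries that do NOT match:
  173.29.218.48/28 (173.29.218.48 - 173.29.218.63) does not contain 173.29.218.34
Longest matching prefix is /25 -> next hop 110.120.197.209.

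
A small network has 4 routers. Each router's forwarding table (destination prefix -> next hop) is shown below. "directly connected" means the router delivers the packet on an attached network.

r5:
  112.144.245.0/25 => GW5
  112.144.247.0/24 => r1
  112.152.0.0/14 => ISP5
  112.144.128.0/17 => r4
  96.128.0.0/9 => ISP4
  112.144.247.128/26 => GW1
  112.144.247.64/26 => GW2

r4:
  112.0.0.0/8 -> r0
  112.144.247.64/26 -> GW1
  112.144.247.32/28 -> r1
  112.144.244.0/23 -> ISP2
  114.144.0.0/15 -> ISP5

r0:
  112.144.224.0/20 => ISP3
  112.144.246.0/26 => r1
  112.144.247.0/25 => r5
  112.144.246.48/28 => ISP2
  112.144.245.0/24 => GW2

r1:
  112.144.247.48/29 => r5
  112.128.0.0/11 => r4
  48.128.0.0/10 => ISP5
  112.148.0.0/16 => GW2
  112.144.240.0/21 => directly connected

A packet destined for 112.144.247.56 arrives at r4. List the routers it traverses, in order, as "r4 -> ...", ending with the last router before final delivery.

r4 -> r0 -> r5 -> r1

At r4: longest match for 112.144.247.56 is 112.0.0.0/8 -> r0
At r0: longest match for 112.144.247.56 is 112.144.247.0/25 -> r5
At r5: longest match for 112.144.247.56 is 112.144.247.0/24 -> r1
At r1: longest match for 112.144.247.56 is 112.144.240.0/21 -> directly connected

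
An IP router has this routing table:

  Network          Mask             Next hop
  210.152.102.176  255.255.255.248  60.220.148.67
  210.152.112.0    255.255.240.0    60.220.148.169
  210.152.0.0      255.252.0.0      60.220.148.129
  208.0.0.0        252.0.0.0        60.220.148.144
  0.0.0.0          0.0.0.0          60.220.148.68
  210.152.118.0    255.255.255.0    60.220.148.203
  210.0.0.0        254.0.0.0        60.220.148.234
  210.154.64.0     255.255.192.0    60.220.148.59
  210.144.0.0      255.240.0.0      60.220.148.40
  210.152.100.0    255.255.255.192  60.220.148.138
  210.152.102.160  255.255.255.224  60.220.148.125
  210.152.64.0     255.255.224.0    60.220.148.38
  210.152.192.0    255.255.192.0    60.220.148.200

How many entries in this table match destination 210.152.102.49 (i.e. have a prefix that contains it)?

Prefixes containing 210.152.102.49:
  0.0.0.0/0 (default, matches everything)
  208.0.0.0/6 (208.0.0.0 - 211.255.255.255)
  210.0.0.0/7 (210.0.0.0 - 211.255.255.255)
  210.144.0.0/12 (210.144.0.0 - 210.159.255.255)
  210.152.0.0/14 (210.152.0.0 - 210.155.255.255)
Total matching entries: 5.

5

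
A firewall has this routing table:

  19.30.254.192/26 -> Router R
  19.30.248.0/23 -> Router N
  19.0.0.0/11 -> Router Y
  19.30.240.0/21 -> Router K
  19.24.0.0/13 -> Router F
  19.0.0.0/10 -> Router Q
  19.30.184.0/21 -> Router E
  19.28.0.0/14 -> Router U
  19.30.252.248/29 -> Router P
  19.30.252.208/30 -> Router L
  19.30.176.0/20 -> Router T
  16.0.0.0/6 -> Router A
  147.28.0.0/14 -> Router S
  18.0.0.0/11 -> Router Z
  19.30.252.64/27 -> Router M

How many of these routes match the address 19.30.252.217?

5

Prefixes containing 19.30.252.217:
  16.0.0.0/6 (16.0.0.0 - 19.255.255.255)
  19.0.0.0/10 (19.0.0.0 - 19.63.255.255)
  19.0.0.0/11 (19.0.0.0 - 19.31.255.255)
  19.24.0.0/13 (19.24.0.0 - 19.31.255.255)
  19.28.0.0/14 (19.28.0.0 - 19.31.255.255)
Total matching entries: 5.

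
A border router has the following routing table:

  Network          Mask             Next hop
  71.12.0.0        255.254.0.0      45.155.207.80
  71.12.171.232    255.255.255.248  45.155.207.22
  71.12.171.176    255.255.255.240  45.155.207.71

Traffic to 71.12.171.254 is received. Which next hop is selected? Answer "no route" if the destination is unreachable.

Routes whose prefix contains 71.12.171.254:
  71.12.0.0/15 (71.12.0.0 - 71.13.255.255) -> 45.155.207.80
More-specific entries that do NOT match:
  71.12.171.232/29 (71.12.171.232 - 71.12.171.239) does not contain 71.12.171.254
  71.12.171.176/28 (71.12.171.176 - 71.12.171.191) does not contain 71.12.171.254
Longest matching prefix is /15 -> next hop 45.155.207.80.

45.155.207.80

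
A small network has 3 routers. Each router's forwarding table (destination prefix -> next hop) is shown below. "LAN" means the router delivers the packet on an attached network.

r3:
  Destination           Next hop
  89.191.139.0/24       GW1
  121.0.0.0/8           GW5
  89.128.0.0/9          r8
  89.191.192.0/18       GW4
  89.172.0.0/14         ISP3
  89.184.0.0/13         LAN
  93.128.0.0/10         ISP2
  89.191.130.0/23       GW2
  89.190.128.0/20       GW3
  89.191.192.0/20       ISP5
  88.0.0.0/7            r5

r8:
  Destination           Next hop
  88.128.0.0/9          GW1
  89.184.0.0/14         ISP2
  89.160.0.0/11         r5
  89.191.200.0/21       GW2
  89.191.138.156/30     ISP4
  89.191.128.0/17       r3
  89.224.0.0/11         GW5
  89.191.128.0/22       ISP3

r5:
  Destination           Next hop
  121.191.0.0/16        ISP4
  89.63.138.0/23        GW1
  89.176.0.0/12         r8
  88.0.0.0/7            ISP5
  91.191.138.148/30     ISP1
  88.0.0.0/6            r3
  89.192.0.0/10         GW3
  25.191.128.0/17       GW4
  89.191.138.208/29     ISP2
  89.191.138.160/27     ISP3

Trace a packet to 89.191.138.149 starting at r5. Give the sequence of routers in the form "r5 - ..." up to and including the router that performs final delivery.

r5 - r8 - r3

At r5: longest match for 89.191.138.149 is 89.176.0.0/12 -> r8
At r8: longest match for 89.191.138.149 is 89.191.128.0/17 -> r3
At r3: longest match for 89.191.138.149 is 89.184.0.0/13 -> LAN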